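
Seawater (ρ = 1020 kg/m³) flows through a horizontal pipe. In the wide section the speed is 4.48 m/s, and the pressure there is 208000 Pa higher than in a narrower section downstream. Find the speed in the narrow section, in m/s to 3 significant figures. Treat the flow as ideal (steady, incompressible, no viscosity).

20.7 m/s

Horizontal Bernoulli: P₁ + ½ρv₁² = P₂ + ½ρv₂², so v₂² = v₁² + 2(P₁ − P₂)/ρ.
v₂ = √(4.48² + 2·208000/1020) = √(20.1 + 408) = 20.7 m/s.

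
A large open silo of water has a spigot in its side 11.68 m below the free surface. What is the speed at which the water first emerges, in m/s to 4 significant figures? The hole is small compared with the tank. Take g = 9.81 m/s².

v ≈ 15.14 m/s

Torricelli's result v = √(2gh) gives v = √(2·9.81·11.68) = 15.14 m/s.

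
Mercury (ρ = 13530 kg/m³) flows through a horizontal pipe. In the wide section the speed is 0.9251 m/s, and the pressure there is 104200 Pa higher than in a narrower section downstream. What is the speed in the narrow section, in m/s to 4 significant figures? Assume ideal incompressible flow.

Along the level pipe P + ½ρv² is conserved, hence v₂² = v₁² + 2(P₁ − P₂)/ρ.
v₂ = √(0.9251² + 2·104200/13530) = √(0.8558 + 15.40) = 4.032 m/s.

v₂ ≈ 4.032 m/s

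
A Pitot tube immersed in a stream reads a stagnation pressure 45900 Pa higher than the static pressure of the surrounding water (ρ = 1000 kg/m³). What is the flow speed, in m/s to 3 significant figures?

9.58 m/s

At the stagnation point the flow is brought to rest, so Bernoulli gives P_stag − P_static = ½ρv².
v = √(2ΔP/ρ) = √(2·45900/1000) = 9.58 m/s.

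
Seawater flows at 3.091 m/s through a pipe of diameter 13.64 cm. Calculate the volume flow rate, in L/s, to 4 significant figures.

Q = A·v = 0.01461 m² × 3.091 m/s = 0.04517 m³/s.
Converting: 0.04517 m³/s × 1000 = 45.17 L/s.

45.17 L/s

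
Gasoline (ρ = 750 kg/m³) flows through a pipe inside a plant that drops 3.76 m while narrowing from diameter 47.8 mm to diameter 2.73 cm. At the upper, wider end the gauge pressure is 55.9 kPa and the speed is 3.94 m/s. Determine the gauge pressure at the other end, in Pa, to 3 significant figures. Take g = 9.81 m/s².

34700 Pa

Mass conservation (A₁v₁ = A₂v₂) gives v₂ = 3.94 × 17.9/5.85 = 12.1 m/s.
Bernoulli: P₁ + ½ρv₁² + ρg h₁ = P₂ + ½ρv₂² + ρg h₂, so P₂ = P₁ + ½ρ(v₁² − v₂²) − ρg(h₂ − h₁).
P₂ = 55900 + ½·750·(3.94² − 12.1²) − 750·9.81·(−3.76) = 55900 + (-48900) − (-27700) = 34700 Pa.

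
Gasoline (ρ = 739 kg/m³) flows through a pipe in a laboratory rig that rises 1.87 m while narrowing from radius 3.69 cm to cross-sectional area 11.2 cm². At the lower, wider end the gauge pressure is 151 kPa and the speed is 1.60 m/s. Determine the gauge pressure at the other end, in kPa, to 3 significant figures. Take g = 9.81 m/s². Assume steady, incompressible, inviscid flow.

P₂ ≈ 125 kPa

Continuity gives A₁v₁ = A₂v₂, so v₂ = (42.8 cm²)/(11.2 cm²) × 1.60 m/s = 6.11 m/s.
Applying Bernoulli between the two ends and solving for P₂: P₂ = P₁ + ½ρ(v₁² − v₂²) − ρgΔh.
P₂ = 151000 + ½·739·(1.60² − 6.11²) − 739·9.81·(+1.87) = 151000 + (-12900) − (13600) = 125000 Pa.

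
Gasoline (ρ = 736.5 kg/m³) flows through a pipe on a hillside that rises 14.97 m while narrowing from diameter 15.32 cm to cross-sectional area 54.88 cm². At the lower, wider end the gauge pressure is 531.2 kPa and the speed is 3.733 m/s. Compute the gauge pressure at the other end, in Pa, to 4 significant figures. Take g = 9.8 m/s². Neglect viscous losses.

P₂ ≈ 370400 Pa

The volume flow rate is constant, so v₂ = (A₁/A₂)v₁ = (184.3/54.88)·3.733 = 12.54 m/s.
Applying Bernoulli between the two ends and solving for P₂: P₂ = P₁ + ½ρ(v₁² − v₂²) − ρgΔh.
P₂ = 531200 + ½·736.5·(3.733² − 12.54²) − 736.5·9.8·(+14.97) = 531200 + (-52760) − (108000) = 370400 Pa.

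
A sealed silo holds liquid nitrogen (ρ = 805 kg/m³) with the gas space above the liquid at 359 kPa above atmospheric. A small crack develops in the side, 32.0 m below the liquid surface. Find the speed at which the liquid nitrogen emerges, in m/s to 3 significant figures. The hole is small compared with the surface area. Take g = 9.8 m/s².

Take point 1 at the surface (v₁ ≈ 0) and point 2 at the hole (at atmospheric pressure). Bernoulli: P₁ + ρg h = P_atm + ½ρv₂².
With P₁ − P_atm = 359000 Pa, v₂ = √(2gh + 2ΔP/ρ) = √(2·9.8·32.0 + 2·359000/805) = 39.0 m/s.

v = 39.0 m/s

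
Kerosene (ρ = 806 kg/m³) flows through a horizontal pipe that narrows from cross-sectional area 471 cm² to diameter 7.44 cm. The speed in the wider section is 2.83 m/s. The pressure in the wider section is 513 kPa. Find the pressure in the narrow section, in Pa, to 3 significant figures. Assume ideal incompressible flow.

Mass conservation (A₁v₁ = A₂v₂) gives v₂ = 2.83 × 471/43.5 = 30.7 m/s.
Bernoulli (h₁ = h₂): P₁ − P₂ = ½ρ(v₂² − v₁²).
P₂ = P₁ − ½ρ(v₂² − v₁²) = 513000 − ½·806·(30.7² − 2.83²) = 513000 − 376000 = 137000 Pa.

P₂ = 137000 Pa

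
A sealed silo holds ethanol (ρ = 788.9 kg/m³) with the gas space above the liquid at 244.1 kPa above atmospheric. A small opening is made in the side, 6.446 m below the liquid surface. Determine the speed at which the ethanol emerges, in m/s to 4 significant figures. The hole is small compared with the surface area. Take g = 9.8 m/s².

v = 27.30 m/s

Take point 1 at the surface (v₁ ≈ 0) and point 2 at the hole (at atmospheric pressure). Bernoulli: P₁ + ρg h = P_atm + ½ρv₂².
With P₁ − P_atm = 244100 Pa, v₂ = √(2gh + 2ΔP/ρ) = √(2·9.8·6.446 + 2·244100/788.9) = 27.30 m/s.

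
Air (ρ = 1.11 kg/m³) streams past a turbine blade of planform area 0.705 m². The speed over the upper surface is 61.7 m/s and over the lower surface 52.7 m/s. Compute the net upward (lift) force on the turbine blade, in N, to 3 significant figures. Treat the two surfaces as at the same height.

403 N

The faster flow above has the lower pressure; Bernoulli (same height) gives ΔP = ½ρ(v_up² − v_low²).
ΔP = ½·1.11·(61.7² − 52.7²) = 571 Pa.
Lift = ΔP · A = 571 × 0.705 = 403 N.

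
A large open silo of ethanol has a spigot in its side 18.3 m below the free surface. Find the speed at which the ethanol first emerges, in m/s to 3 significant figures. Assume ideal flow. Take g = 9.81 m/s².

18.9 m/s

Torricelli's result v = √(2gh) gives v = √(2·9.81·18.3) = 18.9 m/s.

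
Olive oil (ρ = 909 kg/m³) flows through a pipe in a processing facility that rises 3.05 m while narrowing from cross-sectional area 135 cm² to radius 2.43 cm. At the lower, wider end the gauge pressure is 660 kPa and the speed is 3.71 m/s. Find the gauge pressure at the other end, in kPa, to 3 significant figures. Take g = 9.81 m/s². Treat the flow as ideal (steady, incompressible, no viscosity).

P₂ = 308 kPa

The volume flow rate is constant, so v₂ = (A₁/A₂)v₁ = (135/18.6)·3.71 = 27.0 m/s.
Energy conservation along the streamline gives P₂ = P₁ − ½ρ(v₂² − v₁²) − ρg(h₂ − h₁).
P₂ = 660000 + ½·909·(3.71² − 27.0²) − 909·9.81·(+3.05) = 660000 + (-325000) − (27200) = 308000 Pa.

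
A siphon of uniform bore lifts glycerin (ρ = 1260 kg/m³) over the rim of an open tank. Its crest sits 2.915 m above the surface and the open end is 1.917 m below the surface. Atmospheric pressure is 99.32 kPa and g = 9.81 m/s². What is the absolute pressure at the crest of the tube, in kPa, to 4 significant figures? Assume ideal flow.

Bernoulli surface→outlet gives ½v² = g·h_out, so v = √(2·9.81·1.917) = 6.133 m/s.
Continuity keeps v the same throughout the tube; from surface to crest, P_atm + 0 = P_top + ½ρv² + ρg·h_top.
P_top = 99320 − ½·1260·6.133² − 1260·9.81·2.915 = 39590 Pa.

P_top = 39.59 kPa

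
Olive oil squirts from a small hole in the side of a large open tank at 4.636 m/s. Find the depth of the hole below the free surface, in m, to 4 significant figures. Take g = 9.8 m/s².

For a small hole in a large open tank, ½v² = gh, giving h = v²/(2g).
h = 4.636²/(2·9.8) = 21.49/19.60 = 1.097 m.

h = 1.097 m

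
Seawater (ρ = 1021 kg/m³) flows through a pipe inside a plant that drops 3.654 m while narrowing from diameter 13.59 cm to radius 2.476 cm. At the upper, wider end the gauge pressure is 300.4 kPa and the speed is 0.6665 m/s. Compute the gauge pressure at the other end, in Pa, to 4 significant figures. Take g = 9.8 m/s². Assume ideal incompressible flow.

Mass conservation (A₁v₁ = A₂v₂) gives v₂ = 0.6665 × 145.1/19.26 = 5.020 m/s.
Applying Bernoulli between the two ends and solving for P₂: P₂ = P₁ + ½ρ(v₁² − v₂²) − ρgΔh.
P₂ = 300400 + ½·1021·(0.6665² − 5.020²) − 1021·9.8·(−3.654) = 300400 + (-12640) − (-36560) = 324300 Pa.

P₂ = 324300 Pa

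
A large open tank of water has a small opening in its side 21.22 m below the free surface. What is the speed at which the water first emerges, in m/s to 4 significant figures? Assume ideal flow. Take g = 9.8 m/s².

Torricelli's result v = √(2gh) gives v = √(2·9.8·21.22) = 20.39 m/s.

v = 20.39 m/s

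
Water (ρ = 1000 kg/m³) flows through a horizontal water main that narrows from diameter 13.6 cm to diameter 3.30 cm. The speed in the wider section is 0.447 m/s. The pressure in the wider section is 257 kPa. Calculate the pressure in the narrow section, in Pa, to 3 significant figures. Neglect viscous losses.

The volume flow rate is constant, so v₂ = (A₁/A₂)v₁ = (145/8.55)·0.447 = 7.59 m/s.
Bernoulli (h₁ = h₂): P₁ − P₂ = ½ρ(v₂² − v₁²).
P₂ = P₁ − ½ρ(v₂² − v₁²) = 257000 − ½·1000·(7.59² − 0.447²) = 257000 − 28700 = 228000 Pa.

P₂ = 228000 Pa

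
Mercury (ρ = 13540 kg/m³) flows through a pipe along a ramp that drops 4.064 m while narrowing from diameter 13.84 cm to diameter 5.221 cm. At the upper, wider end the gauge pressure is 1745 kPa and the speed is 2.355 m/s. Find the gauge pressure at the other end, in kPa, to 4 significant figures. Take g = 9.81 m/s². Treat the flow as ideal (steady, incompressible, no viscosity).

Mass conservation (A₁v₁ = A₂v₂) gives v₂ = 2.355 × 150.4/21.41 = 16.55 m/s.
Applying Bernoulli between the two ends and solving for P₂: P₂ = P₁ + ½ρ(v₁² − v₂²) − ρgΔh.
P₂ = 1745000 + ½·13540·(2.355² − 16.55²) − 13540·9.81·(−4.064) = 1745000 + (-1816000) − (-539800) = 468400 Pa.

P₂ ≈ 468.4 kPa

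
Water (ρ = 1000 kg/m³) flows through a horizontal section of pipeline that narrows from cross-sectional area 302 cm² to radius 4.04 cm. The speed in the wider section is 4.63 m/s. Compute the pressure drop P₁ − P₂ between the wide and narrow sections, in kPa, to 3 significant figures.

Mass conservation (A₁v₁ = A₂v₂) gives v₂ = 4.63 × 302/51.3 = 27.3 m/s.
Bernoulli (h₁ = h₂): P₁ − P₂ = ½ρ(v₂² − v₁²).
P₁ − P₂ = ½·1000·(27.3² − 4.63²) = ½·1000·722 = 361000 Pa.

ΔP ≈ 361 kPa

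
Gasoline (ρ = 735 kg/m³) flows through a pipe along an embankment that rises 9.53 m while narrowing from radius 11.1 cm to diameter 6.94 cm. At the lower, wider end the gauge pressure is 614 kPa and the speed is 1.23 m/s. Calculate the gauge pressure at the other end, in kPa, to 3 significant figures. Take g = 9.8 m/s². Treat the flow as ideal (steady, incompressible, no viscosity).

Mass conservation (A₁v₁ = A₂v₂) gives v₂ = 1.23 × 387/37.8 = 12.6 m/s.
Applying Bernoulli between the two ends and solving for P₂: P₂ = P₁ + ½ρ(v₁² − v₂²) − ρgΔh.
P₂ = 614000 + ½·735·(1.23² − 12.6²) − 735·9.8·(+9.53) = 614000 + (-57700) − (68600) = 488000 Pa.

P₂ = 488 kPa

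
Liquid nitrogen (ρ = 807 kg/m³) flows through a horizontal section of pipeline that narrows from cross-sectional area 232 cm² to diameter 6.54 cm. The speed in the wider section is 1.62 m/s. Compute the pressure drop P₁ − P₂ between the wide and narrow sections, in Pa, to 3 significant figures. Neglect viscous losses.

ΔP ≈ 49400 Pa

Mass conservation (A₁v₁ = A₂v₂) gives v₂ = 1.62 × 232/33.6 = 11.2 m/s.
With no height change, Bernoulli's equation is P₁ + ½ρv₁² = P₂ + ½ρv₂².
P₁ − P₂ = ½·807·(11.2² − 1.62²) = ½·807·123 = 49400 Pa.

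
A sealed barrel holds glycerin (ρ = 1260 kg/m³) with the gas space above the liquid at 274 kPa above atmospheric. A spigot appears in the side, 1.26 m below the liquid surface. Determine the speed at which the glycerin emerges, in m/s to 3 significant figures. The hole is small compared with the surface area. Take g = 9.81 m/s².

v ≈ 21.4 m/s

Take point 1 at the surface (v₁ ≈ 0) and point 2 at the hole (at atmospheric pressure). Bernoulli: P₁ + ρg h = P_atm + ½ρv₂².
With P₁ − P_atm = 274000 Pa, v₂ = √(2gh + 2ΔP/ρ) = √(2·9.81·1.26 + 2·274000/1260) = 21.4 m/s.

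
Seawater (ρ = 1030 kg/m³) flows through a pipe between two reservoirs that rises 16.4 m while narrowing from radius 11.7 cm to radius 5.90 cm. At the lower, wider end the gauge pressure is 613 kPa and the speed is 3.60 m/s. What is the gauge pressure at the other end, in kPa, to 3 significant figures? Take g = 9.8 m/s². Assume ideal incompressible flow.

The volume flow rate is constant, so v₂ = (A₁/A₂)v₁ = (430/109)·3.60 = 14.2 m/s.
Energy conservation along the streamline gives P₂ = P₁ − ½ρ(v₂² − v₁²) − ρg(h₂ − h₁).
P₂ = 613000 + ½·1030·(3.60² − 14.2²) − 1030·9.8·(+16.4) = 613000 + (-96500) − (166000) = 351000 Pa.

P₂ = 351 kPa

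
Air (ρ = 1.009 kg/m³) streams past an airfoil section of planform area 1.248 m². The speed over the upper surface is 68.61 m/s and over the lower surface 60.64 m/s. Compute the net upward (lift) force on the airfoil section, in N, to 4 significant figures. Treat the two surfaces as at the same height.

From P + ½ρv² = const at equal height, P_low − P_up = ½ρ(v_up² − v_low²).
ΔP = ½·1.009·(68.61² − 60.64²) = 519.7 Pa.
Lift = ΔP · A = 519.7 × 1.248 = 648.6 N.

648.6 N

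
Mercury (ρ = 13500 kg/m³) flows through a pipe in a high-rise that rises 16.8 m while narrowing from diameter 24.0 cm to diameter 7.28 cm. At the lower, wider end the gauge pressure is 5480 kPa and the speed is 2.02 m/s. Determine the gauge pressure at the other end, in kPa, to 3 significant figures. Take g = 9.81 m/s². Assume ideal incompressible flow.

P₂ ≈ 29.3 kPa

The volume flow rate is constant, so v₂ = (A₁/A₂)v₁ = (452/41.6)·2.02 = 22.0 m/s.
Energy conservation along the streamline gives P₂ = P₁ − ½ρ(v₂² − v₁²) − ρg(h₂ − h₁).
P₂ = 5480000 + ½·13500·(2.02² − 22.0²) − 13500·9.81·(+16.8) = 5480000 + (-3230000) − (2220000) = 29300 Pa.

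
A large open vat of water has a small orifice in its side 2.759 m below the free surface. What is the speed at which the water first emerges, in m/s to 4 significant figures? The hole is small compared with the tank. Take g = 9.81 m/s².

v ≈ 7.357 m/s

Bernoulli from surface to hole (P equal, v_surface ≈ 0): v = √(2gh) = √(2×9.81×2.759) = 7.357 m/s.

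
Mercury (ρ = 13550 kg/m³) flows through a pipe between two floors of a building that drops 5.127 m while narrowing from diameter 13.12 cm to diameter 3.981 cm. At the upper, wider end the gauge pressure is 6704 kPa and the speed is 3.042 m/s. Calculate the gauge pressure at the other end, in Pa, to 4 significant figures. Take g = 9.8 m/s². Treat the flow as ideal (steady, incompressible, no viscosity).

The volume flow rate is constant, so v₂ = (A₁/A₂)v₁ = (135.2/12.45)·3.042 = 33.04 m/s.
Applying Bernoulli between the two ends and solving for P₂: P₂ = P₁ + ½ρ(v₁² − v₂²) − ρgΔh.
P₂ = 6704000 + ½·13550·(3.042² − 33.04²) − 13550·9.8·(−5.127) = 6704000 + (-7333000) − (-680800) = 51550 Pa.

P₂ ≈ 51550 Pa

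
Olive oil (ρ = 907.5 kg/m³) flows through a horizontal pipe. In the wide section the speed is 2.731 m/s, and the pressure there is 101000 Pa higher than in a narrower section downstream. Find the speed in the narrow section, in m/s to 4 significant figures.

With h₁ = h₂, rearranging Bernoulli gives v₂ = √(v₁² + 2ΔP/ρ).
v₂ = √(2.731² + 2·101000/907.5) = √(7.458 + 222.6) = 15.17 m/s.

v₂ ≈ 15.17 m/s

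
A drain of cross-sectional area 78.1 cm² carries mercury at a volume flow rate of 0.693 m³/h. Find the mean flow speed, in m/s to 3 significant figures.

v ≈ 0.0246 m/s

Q = 0.693 m³/h = 0.000192 m³/s.
v = Q/A = 0.000192 / 0.00781 = 0.0246 m/s.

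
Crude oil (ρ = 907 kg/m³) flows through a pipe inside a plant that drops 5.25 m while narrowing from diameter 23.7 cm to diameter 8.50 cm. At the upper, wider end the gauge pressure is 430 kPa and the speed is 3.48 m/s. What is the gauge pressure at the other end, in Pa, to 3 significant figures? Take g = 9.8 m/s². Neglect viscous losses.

150000 Pa

Continuity gives A₁v₁ = A₂v₂, so v₂ = (441 cm²)/(56.7 cm²) × 3.48 m/s = 27.1 m/s.
Bernoulli: P₁ + ½ρv₁² + ρg h₁ = P₂ + ½ρv₂² + ρg h₂, so P₂ = P₁ + ½ρ(v₁² − v₂²) − ρg(h₂ − h₁).
P₂ = 430000 + ½·907·(3.48² − 27.1²) − 907·9.8·(−5.25) = 430000 + (-326000) − (-46700) = 150000 Pa.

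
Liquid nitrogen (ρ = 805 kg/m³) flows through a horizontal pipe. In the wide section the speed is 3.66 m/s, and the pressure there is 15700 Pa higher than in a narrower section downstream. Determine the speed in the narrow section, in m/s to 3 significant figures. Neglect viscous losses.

v₂ ≈ 7.24 m/s

Along the level pipe P + ½ρv² is conserved, hence v₂² = v₁² + 2(P₁ − P₂)/ρ.
v₂ = √(3.66² + 2·15700/805) = √(13.4 + 39.0) = 7.24 m/s.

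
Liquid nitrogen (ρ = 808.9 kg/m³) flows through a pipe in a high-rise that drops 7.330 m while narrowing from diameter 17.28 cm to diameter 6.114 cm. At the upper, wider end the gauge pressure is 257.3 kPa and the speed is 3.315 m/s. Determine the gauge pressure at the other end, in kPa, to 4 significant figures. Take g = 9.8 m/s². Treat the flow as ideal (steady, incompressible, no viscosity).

P₂ ≈ 36.25 kPa

By continuity, v₂ = v₁·A₁/A₂ = 3.315·(234.5/29.36) = 26.48 m/s.
Bernoulli: P₁ + ½ρv₁² + ρg h₁ = P₂ + ½ρv₂² + ρg h₂, so P₂ = P₁ + ½ρ(v₁² − v₂²) − ρg(h₂ − h₁).
P₂ = 257300 + ½·808.9·(3.315² − 26.48²) − 808.9·9.8·(−7.330) = 257300 + (-279200) − (-58110) = 36250 Pa.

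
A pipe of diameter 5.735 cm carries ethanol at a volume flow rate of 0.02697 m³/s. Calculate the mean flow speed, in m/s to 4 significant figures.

v = 10.44 m/s

Q = 0.02697 m³/s = 0.02697 m³/s.
v = Q/A = 0.02697 / 0.002583 = 10.44 m/s.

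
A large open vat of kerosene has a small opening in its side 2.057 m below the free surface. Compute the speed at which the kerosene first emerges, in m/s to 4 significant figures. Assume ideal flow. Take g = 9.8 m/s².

6.350 m/s

With the surface at rest and both surface and jet at atmospheric pressure, Bernoulli gives ρg h = ½ρv², so v = √(2gh) = √(2·9.8·2.057) = 6.350 m/s.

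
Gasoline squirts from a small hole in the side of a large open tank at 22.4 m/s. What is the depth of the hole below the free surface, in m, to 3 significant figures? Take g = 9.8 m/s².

25.6 m

Inverting v = √(2gh) gives h = v² / 2g.
h = 22.4²/(2·9.8) = 502/19.60 = 25.6 m.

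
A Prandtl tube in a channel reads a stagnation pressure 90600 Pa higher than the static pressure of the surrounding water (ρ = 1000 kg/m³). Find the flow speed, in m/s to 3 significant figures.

v = 13.5 m/s

Bernoulli between the free stream and the stagnation point: ½ρv² = P_stag − P_static.
v = √(2ΔP/ρ) = √(2·90600/1000) = 13.5 m/s.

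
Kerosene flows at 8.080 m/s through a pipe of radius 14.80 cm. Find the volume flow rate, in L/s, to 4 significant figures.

Q = A·v = 0.06881 m² × 8.080 m/s = 0.5560 m³/s.
Converting: 0.5560 m³/s × 1000 = 556.0 L/s.

Q = 556.0 L/s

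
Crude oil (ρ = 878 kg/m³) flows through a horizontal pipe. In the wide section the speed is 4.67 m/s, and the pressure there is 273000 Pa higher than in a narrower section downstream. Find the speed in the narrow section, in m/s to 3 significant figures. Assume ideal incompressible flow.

With h₁ = h₂, rearranging Bernoulli gives v₂ = √(v₁² + 2ΔP/ρ).
v₂ = √(4.67² + 2·273000/878) = √(21.8 + 622) = 25.4 m/s.

25.4 m/s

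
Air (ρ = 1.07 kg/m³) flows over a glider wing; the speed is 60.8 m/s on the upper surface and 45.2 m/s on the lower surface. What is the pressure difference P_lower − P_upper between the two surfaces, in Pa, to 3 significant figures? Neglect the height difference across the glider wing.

With negligible Δh, P + ½ρv² is constant, so P_low − P_up = ½ρ(v_up² − v_low²).
ΔP = ½·1.07·(60.8² − 45.2²) = 885 Pa.

ΔP ≈ 885 Pa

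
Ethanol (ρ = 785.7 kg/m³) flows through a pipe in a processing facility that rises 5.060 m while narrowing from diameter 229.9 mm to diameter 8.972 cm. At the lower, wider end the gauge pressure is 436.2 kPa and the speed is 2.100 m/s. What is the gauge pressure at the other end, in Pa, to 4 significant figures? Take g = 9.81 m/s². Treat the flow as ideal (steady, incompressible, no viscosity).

P₂ = 324200 Pa

Mass conservation (A₁v₁ = A₂v₂) gives v₂ = 2.100 × 415.1/63.22 = 13.79 m/s.
Bernoulli: P₁ + ½ρv₁² + ρg h₁ = P₂ + ½ρv₂² + ρg h₂, so P₂ = P₁ + ½ρ(v₁² − v₂²) − ρg(h₂ − h₁).
P₂ = 436200 + ½·785.7·(2.100² − 13.79²) − 785.7·9.81·(+5.060) = 436200 + (-72960) − (39000) = 324200 Pa.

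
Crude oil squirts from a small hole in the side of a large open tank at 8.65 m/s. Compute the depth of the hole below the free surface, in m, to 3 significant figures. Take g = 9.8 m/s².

h ≈ 3.82 m

Inverting v = √(2gh) gives h = v² / 2g.
h = 8.65²/(2·9.8) = 74.8/19.60 = 3.82 m.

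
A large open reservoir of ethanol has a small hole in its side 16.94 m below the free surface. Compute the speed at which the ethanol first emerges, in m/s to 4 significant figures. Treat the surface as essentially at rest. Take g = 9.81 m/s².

v ≈ 18.23 m/s

With the surface at rest and both surface and jet at atmospheric pressure, Bernoulli gives ρg h = ½ρv², so v = √(2gh) = √(2·9.81·16.94) = 18.23 m/s.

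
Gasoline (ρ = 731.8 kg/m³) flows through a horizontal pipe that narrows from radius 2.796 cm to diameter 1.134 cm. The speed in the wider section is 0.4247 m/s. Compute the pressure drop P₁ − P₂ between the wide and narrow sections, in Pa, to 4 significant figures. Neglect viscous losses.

ΔP ≈ 38960 Pa

By continuity, v₂ = v₁·A₁/A₂ = 0.4247·(24.56/1.010) = 10.33 m/s.
Bernoulli (h₁ = h₂): P₁ − P₂ = ½ρ(v₂² − v₁²).
P₁ − P₂ = ½·731.8·(10.33² − 0.4247²) = ½·731.8·106.5 = 38960 Pa.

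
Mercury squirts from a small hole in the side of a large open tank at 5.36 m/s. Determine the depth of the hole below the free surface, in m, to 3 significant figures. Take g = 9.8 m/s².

h = 1.47 m

For a small hole in a large open tank, ½v² = gh, giving h = v²/(2g).
h = 5.36²/(2·9.8) = 28.7/19.60 = 1.47 m.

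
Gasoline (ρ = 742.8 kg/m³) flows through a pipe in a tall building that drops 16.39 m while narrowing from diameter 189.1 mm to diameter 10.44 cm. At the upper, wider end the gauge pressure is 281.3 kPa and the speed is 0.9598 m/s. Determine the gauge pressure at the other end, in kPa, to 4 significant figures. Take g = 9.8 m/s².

P₂ = 397.3 kPa

By continuity, v₂ = v₁·A₁/A₂ = 0.9598·(280.8/85.60) = 3.149 m/s.
Energy conservation along the streamline gives P₂ = P₁ − ½ρ(v₂² − v₁²) − ρg(h₂ − h₁).
P₂ = 281300 + ½·742.8·(0.9598² − 3.149²) − 742.8·9.8·(−16.39) = 281300 + (-3341) − (-119300) = 397300 Pa.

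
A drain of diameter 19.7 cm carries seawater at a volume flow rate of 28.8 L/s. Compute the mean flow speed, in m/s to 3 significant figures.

v = 0.945 m/s

Q = 28.8 L/s = 0.0288 m³/s.
v = Q/A = 0.0288 / 0.0305 = 0.945 m/s.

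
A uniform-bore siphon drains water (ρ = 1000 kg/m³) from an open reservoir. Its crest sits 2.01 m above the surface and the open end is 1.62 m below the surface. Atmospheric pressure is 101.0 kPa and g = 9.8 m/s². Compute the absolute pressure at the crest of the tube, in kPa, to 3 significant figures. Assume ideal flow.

Bernoulli surface→outlet gives ½v² = g·h_out, so v = √(2·9.8·1.62) = 5.63 m/s.
Continuity keeps v the same throughout the tube; from surface to crest, P_atm + 0 = P_top + ½ρv² + ρg·h_top.
P_top = 101000 − ½·1000·5.63² − 1000·9.8·2.01 = 65400 Pa.

P_top ≈ 65.4 kPa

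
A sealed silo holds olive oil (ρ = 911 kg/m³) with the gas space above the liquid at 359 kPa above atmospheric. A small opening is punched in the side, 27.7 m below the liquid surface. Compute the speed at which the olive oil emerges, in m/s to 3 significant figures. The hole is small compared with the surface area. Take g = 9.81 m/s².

v ≈ 36.5 m/s

Take point 1 at the surface (v₁ ≈ 0) and point 2 at the hole (at atmospheric pressure). Bernoulli: P₁ + ρg h = P_atm + ½ρv₂².
With P₁ − P_atm = 359000 Pa, v₂ = √(2gh + 2ΔP/ρ) = √(2·9.81·27.7 + 2·359000/911) = 36.5 m/s.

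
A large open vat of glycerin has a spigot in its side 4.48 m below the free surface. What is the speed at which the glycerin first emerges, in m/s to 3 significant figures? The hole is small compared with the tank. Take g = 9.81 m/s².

Torricelli's result v = √(2gh) gives v = √(2·9.81·4.48) = 9.38 m/s.

v ≈ 9.38 m/s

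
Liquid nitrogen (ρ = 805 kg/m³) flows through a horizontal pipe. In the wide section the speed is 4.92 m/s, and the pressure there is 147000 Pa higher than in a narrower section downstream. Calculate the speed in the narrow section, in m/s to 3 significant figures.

Horizontal Bernoulli: P₁ + ½ρv₁² = P₂ + ½ρv₂², so v₂² = v₁² + 2(P₁ − P₂)/ρ.
v₂ = √(4.92² + 2·147000/805) = √(24.2 + 365) = 19.7 m/s.

v₂ ≈ 19.7 m/s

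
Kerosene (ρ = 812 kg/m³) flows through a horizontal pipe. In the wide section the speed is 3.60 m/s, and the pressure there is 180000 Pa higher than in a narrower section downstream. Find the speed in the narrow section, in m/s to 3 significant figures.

21.4 m/s

With h₁ = h₂, rearranging Bernoulli gives v₂ = √(v₁² + 2ΔP/ρ).
v₂ = √(3.60² + 2·180000/812) = √(13.0 + 443) = 21.4 m/s.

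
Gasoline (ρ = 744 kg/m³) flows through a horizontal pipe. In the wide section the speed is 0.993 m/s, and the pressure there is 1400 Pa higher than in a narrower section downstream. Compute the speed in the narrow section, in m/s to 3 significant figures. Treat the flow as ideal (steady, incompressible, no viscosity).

Along the level pipe P + ½ρv² is conserved, hence v₂² = v₁² + 2(P₁ − P₂)/ρ.
v₂ = √(0.993² + 2·1400/744) = √(0.986 + 3.76) = 2.18 m/s.

v₂ ≈ 2.18 m/s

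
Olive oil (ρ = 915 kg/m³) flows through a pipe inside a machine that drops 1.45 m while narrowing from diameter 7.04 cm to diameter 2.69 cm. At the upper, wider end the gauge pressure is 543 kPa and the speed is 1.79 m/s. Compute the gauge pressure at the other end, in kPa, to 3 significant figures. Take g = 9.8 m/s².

489 kPa

By continuity, v₂ = v₁·A₁/A₂ = 1.79·(38.9/5.68) = 12.3 m/s.
Energy conservation along the streamline gives P₂ = P₁ − ½ρ(v₂² − v₁²) − ρg(h₂ − h₁).
P₂ = 543000 + ½·915·(1.79² − 12.3²) − 915·9.8·(−1.45) = 543000 + (-67300) − (-13000) = 489000 Pa.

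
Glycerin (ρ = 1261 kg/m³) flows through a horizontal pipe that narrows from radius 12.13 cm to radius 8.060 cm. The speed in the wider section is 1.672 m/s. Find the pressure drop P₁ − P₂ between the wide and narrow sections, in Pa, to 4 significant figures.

Mass conservation (A₁v₁ = A₂v₂) gives v₂ = 1.672 × 462.2/204.1 = 3.787 m/s.
With no height change, Bernoulli's equation is P₁ + ½ρv₁² = P₂ + ½ρv₂².
P₁ − P₂ = ½·1261·(3.787² − 1.672²) = ½·1261·11.55 = 7279 Pa.

ΔP ≈ 7279 Pa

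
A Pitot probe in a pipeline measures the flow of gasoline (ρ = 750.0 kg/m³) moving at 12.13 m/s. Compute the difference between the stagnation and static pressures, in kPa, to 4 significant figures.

At the stagnation point the flow is brought to rest, so Bernoulli gives P_stag − P_static = ½ρv².
ΔP = ½·750.0·12.13² = 55180 Pa.

ΔP = 55.18 kPa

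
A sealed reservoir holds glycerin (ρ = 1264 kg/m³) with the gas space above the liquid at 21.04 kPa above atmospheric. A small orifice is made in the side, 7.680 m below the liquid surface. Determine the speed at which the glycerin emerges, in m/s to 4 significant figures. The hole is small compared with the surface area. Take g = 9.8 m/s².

Take point 1 at the surface (v₁ ≈ 0) and point 2 at the hole (at atmospheric pressure). Bernoulli: P₁ + ρg h = P_atm + ½ρv₂².
With P₁ − P_atm = 21040 Pa, v₂ = √(2gh + 2ΔP/ρ) = √(2·9.8·7.680 + 2·21040/1264) = 13.56 m/s.

13.56 m/s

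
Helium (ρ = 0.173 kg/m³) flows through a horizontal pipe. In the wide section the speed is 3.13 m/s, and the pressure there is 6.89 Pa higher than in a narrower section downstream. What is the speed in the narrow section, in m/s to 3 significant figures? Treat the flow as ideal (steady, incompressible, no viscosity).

With h₁ = h₂, rearranging Bernoulli gives v₂ = √(v₁² + 2ΔP/ρ).
v₂ = √(3.13² + 2·6.89/0.173) = √(9.80 + 79.7) = 9.46 m/s.

v₂ ≈ 9.46 m/s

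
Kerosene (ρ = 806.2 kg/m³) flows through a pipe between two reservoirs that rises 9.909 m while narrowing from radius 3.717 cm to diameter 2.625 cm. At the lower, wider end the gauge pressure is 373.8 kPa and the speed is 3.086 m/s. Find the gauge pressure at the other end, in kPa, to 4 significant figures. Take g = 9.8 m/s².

52.42 kPa

By continuity, v₂ = v₁·A₁/A₂ = 3.086·(43.40/5.412) = 24.75 m/s.
Bernoulli: P₁ + ½ρv₁² + ρg h₁ = P₂ + ½ρv₂² + ρg h₂, so P₂ = P₁ + ½ρ(v₁² − v₂²) − ρg(h₂ − h₁).
P₂ = 373800 + ½·806.2·(3.086² − 24.75²) − 806.2·9.8·(+9.909) = 373800 + (-243100) − (78290) = 52420 Pa.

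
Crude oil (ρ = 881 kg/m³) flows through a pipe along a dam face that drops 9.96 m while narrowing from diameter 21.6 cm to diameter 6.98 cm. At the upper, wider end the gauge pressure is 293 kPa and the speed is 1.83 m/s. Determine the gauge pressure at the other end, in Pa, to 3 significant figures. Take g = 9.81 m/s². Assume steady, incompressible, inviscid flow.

The volume flow rate is constant, so v₂ = (A₁/A₂)v₁ = (366/38.3)·1.83 = 17.5 m/s.
Energy conservation along the streamline gives P₂ = P₁ − ½ρ(v₂² − v₁²) − ρg(h₂ − h₁).
P₂ = 293000 + ½·881·(1.83² − 17.5²) − 881·9.81·(−9.96) = 293000 + (-134000) − (-86100) = 245000 Pa.

P₂ ≈ 245000 Pa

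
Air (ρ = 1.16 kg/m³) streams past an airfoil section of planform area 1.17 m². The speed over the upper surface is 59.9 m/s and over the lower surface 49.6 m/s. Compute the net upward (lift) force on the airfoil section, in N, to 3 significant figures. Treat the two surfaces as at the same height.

With equal heights on the two surfaces, Bernoulli gives P_lower − P_upper = ½ρ(v_upper² − v_lower²).
ΔP = ½·1.16·(59.9² − 49.6²) = 654 Pa.
Lift = ΔP · A = 654 × 1.17 = 765 N.

765 N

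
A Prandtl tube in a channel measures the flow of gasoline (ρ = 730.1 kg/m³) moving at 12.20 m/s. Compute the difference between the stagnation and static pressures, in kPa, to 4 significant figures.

Bernoulli between the free stream and the stagnation point: ½ρv² = P_stag − P_static.
ΔP = ½·730.1·12.20² = 54330 Pa.

ΔP ≈ 54.33 kPa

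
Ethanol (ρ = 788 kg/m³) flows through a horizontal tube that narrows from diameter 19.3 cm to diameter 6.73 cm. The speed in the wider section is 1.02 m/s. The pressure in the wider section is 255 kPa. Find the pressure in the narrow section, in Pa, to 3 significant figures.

The volume flow rate is constant, so v₂ = (A₁/A₂)v₁ = (293/35.6)·1.02 = 8.39 m/s.
With no height change, Bernoulli's equation is P₁ + ½ρv₁² = P₂ + ½ρv₂².
P₂ = P₁ − ½ρ(v₂² − v₁²) = 255000 − ½·788·(8.39² − 1.02²) = 255000 − 27300 = 228000 Pa.

P₂ ≈ 228000 Pa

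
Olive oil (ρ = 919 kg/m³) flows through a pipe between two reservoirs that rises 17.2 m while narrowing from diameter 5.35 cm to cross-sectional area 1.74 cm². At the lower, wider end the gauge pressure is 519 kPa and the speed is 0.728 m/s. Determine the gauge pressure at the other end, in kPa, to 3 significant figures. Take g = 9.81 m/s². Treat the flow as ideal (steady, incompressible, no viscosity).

324 kPa

The volume flow rate is constant, so v₂ = (A₁/A₂)v₁ = (22.5/1.74)·0.728 = 9.41 m/s.
Applying Bernoulli between the two ends and solving for P₂: P₂ = P₁ + ½ρ(v₁² − v₂²) − ρgΔh.
P₂ = 519000 + ½·919·(0.728² − 9.41²) − 919·9.81·(+17.2) = 519000 + (-40400) − (155000) = 324000 Pa.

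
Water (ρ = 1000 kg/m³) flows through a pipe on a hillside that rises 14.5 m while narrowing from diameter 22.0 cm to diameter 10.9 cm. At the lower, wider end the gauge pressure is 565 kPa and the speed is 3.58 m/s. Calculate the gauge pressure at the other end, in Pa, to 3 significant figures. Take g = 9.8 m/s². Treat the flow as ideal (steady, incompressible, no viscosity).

P₂ ≈ 323000 Pa

The volume flow rate is constant, so v₂ = (A₁/A₂)v₁ = (380/93.3)·3.58 = 14.6 m/s.
Energy conservation along the streamline gives P₂ = P₁ − ½ρ(v₂² − v₁²) − ρg(h₂ − h₁).
P₂ = 565000 + ½·1000·(3.58² − 14.6²) − 1000·9.8·(+14.5) = 565000 + (-99900) − (142000) = 323000 Pa.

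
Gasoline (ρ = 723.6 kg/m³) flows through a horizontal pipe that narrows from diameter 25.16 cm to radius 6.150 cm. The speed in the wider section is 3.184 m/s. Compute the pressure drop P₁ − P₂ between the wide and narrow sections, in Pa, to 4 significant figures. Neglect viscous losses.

The volume flow rate is constant, so v₂ = (A₁/A₂)v₁ = (497.2/118.8)·3.184 = 13.32 m/s.
The pipe is horizontal, so Bernoulli reduces to P₁ + ½ρv₁² = P₂ + ½ρv₂².
P₁ − P₂ = ½·723.6·(13.32² − 3.184²) = ½·723.6·167.3 = 60550 Pa.

ΔP ≈ 60550 Pa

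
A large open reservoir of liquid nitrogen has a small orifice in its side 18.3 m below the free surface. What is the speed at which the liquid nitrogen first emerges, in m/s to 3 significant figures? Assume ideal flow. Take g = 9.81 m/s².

Bernoulli from surface to hole (P equal, v_surface ≈ 0): v = √(2gh) = √(2×9.81×18.3) = 18.9 m/s.

v = 18.9 m/s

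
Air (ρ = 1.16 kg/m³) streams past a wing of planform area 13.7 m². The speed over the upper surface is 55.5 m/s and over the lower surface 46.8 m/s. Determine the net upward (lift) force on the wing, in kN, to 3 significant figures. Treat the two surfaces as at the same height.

7.07 kN

With equal heights on the two surfaces, Bernoulli gives P_lower − P_upper = ½ρ(v_upper² − v_lower²).
ΔP = ½·1.16·(55.5² − 46.8²) = 516 Pa.
Lift = ΔP · A = 516 × 13.7 = 7070 N.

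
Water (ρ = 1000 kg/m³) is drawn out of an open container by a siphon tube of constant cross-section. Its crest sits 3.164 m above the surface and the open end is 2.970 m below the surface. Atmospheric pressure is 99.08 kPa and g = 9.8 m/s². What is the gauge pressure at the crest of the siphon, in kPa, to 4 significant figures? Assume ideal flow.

From the surface to the outlet (both open to atmosphere, surface at rest): v = √(2g·h_out) = √(2·9.8·2.970) = 7.630 m/s.
With constant cross-section the crest speed equals v; applying Bernoulli from the surface up to the crest, P_top = P_atm − ½ρv² − ρg·h_top.
P_top = 99080 − ½·1000·7.630² − 1000·9.8·3.164 = 38970 Pa. So P_gauge = P_top − P_atm = -60110 Pa.

-60.11 kPa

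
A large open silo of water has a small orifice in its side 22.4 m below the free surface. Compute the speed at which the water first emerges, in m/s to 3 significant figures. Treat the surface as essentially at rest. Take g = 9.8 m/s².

With the surface at rest and both surface and jet at atmospheric pressure, Bernoulli gives ρg h = ½ρv², so v = √(2gh) = √(2·9.8·22.4) = 21.0 m/s.

21.0 m/s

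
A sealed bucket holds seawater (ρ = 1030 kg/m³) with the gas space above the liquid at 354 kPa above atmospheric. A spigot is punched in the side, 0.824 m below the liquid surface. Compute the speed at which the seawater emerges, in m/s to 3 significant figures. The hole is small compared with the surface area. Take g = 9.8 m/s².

v = 26.5 m/s

Take point 1 at the surface (v₁ ≈ 0) and point 2 at the hole (at atmospheric pressure). Bernoulli: P₁ + ρg h = P_atm + ½ρv₂².
With P₁ − P_atm = 354000 Pa, v₂ = √(2gh + 2ΔP/ρ) = √(2·9.8·0.824 + 2·354000/1030) = 26.5 m/s.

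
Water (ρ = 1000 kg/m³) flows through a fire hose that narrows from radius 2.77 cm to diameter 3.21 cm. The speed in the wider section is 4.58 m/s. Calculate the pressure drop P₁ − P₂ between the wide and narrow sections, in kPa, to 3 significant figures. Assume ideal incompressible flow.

ΔP = 82.6 kPa

By continuity, v₂ = v₁·A₁/A₂ = 4.58·(24.1/8.09) = 13.6 m/s.
Bernoulli (h₁ = h₂): P₁ − P₂ = ½ρ(v₂² − v₁²).
P₁ − P₂ = ½·1000·(13.6² − 4.58²) = ½·1000·165 = 82600 Pa.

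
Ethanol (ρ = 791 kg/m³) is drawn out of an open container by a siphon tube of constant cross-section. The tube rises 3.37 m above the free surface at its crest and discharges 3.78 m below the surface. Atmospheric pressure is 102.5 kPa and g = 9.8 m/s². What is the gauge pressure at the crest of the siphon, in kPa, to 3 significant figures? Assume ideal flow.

P_gauge = -55.4 kPa

The outlet speed comes from Torricelli: v = √(2g·3.78) = 8.61 m/s.
The bore is uniform, so the speed at the crest is the same v. Bernoulli surface→crest: P_atm = P_top + ½ρv² + ρg·h_top.
P_top = 102500 − ½·791·8.61² − 791·9.8·3.37 = 47100 Pa. So P_gauge = P_top − P_atm = -55400 Pa.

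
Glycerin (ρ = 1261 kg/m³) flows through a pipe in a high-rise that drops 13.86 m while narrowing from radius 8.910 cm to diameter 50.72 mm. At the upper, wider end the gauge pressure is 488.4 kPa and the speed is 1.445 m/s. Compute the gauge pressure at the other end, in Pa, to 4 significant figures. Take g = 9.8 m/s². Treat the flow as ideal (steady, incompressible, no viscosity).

P₂ ≈ 460400 Pa

Mass conservation (A₁v₁ = A₂v₂) gives v₂ = 1.445 × 249.4/20.20 = 17.84 m/s.
Bernoulli: P₁ + ½ρv₁² + ρg h₁ = P₂ + ½ρv₂² + ρg h₂, so P₂ = P₁ + ½ρ(v₁² − v₂²) − ρg(h₂ − h₁).
P₂ = 488400 + ½·1261·(1.445² − 17.84²) − 1261·9.8·(−13.86) = 488400 + (-199300) − (-171300) = 460400 Pa.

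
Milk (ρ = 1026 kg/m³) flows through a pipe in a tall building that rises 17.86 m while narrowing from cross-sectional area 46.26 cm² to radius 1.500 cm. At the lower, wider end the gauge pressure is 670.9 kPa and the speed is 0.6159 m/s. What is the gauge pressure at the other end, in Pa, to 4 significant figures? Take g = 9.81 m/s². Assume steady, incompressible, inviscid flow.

483000 Pa

Continuity gives A₁v₁ = A₂v₂, so v₂ = (46.26 cm²)/(7.069 cm²) × 0.6159 m/s = 4.031 m/s.
Applying Bernoulli between the two ends and solving for P₂: P₂ = P₁ + ½ρ(v₁² − v₂²) − ρgΔh.
P₂ = 670900 + ½·1026·(0.6159² − 4.031²) − 1026·9.81·(+17.86) = 670900 + (-8140) − (179800) = 483000 Pa.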